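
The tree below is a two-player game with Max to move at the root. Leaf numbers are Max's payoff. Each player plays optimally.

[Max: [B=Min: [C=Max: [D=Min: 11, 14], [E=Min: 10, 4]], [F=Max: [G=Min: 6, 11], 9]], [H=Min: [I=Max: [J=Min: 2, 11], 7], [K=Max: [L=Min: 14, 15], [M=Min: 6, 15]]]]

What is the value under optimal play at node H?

J: min(2, 11) = 2
I: max(2, 7) = 7
L: min(14, 15) = 14
M: min(6, 15) = 6
K: max(14, 6) = 14
H: min(7, 14) = 7

7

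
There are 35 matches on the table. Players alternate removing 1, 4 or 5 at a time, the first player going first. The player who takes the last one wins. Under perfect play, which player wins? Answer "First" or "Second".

i:   0  1  2  3  4  5  6  7  8  9 10 11 12 13 14 15 16 17 18 19 20 21 22 23 24 25 26 27 28 29 30 31 32 33 34 35
     L  W  L  W  W  W  W  W  L  W  L  W  W  W  W  W  L  W  L  W  W  W  W  W  L  W  L  W  W  W  W  W  L  W  L  W
Position 35 is W, so the first player wins.

First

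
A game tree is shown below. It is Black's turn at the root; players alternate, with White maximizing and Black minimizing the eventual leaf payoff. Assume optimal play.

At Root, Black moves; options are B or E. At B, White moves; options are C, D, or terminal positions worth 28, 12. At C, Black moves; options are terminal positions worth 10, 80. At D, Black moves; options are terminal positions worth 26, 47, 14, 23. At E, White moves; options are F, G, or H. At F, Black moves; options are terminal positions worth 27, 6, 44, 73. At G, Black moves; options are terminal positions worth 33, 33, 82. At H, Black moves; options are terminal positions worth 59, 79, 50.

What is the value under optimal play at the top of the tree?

C (Black): min(10, 80) = 10
D (Black): min(26, 47, 14, 23) = 14
B (White): max(10, 14, 28, 12) = 28
F (Black): min(27, 6, 44, 73) = 6
G (Black): min(33, 33, 82) = 33
H (Black): min(59, 79, 50) = 50
E (White): max(6, 33, 50) = 50
Root (Black): min(28, 50) = 28

28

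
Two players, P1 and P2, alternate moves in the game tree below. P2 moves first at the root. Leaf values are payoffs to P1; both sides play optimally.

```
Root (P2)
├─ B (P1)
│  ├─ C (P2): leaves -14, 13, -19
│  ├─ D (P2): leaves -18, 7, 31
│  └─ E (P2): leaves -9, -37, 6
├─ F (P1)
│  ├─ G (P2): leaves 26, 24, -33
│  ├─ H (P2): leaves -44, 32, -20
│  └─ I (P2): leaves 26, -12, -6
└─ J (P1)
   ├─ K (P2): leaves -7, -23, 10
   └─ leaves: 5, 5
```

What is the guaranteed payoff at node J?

5

K: min(-7, -23, 10) = -23
J: max(-23, 5, 5) = 5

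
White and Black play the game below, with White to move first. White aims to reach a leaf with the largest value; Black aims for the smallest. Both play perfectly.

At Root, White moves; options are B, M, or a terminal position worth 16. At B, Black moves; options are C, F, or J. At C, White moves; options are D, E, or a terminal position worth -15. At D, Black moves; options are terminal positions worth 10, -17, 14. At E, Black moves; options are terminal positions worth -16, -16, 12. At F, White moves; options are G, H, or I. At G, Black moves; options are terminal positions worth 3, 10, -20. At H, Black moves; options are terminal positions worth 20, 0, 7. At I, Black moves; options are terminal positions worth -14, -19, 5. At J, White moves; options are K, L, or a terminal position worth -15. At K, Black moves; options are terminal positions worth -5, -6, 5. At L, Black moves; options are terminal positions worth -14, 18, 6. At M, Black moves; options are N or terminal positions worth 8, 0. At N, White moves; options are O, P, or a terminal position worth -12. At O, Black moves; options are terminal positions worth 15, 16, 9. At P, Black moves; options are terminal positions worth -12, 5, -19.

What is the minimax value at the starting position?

D (Black): min(10, -17, 14) = -17
E (Black): min(-16, -16, 12) = -16
C (White): max(-17, -16, -15) = -15
G (Black): min(3, 10, -20) = -20
H (Black): min(20, 0, 7) = 0
I (Black): min(-14, -19, 5) = -19
F (White): max(-20, 0, -19) = 0
K (Black): min(-5, -6, 5) = -6
L (Black): min(-14, 18, 6) = -14
J (White): max(-6, -14, -15) = -6
B (Black): min(-15, 0, -6) = -15
O (Black): min(15, 16, 9) = 9
P (Black): min(-12, 5, -19) = -19
N (White): max(9, -19, -12) = 9
M (Black): min(9, 8, 0) = 0
Root (White): max(-15, 0, 16) = 16

16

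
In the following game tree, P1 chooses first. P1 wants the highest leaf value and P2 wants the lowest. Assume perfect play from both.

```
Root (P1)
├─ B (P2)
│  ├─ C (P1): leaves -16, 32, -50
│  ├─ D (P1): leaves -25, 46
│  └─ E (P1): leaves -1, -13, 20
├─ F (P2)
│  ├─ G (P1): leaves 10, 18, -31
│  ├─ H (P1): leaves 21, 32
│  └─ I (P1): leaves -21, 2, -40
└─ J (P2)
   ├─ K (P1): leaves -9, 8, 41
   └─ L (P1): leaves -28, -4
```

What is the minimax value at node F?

G: max(10, 18, -31) = 18
H: max(21, 32) = 32
I: max(-21, 2, -40) = 2
F: min(18, 32, 2) = 2

2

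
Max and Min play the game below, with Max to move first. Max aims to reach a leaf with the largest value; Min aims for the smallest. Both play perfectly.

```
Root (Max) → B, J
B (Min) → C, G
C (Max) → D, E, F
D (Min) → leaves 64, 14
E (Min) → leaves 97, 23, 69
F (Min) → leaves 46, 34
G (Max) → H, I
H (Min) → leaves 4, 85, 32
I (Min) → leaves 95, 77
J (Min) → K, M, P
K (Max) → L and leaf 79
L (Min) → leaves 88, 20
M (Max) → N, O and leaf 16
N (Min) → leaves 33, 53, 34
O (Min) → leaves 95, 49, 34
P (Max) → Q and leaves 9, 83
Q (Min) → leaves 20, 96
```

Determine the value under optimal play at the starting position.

34

D (Min): min(64, 14) = 14
E (Min): min(97, 23, 69) = 23
F (Min): min(46, 34) = 34
C (Max): max(14, 23, 34) = 34
H (Min): min(4, 85, 32) = 4
I (Min): min(95, 77) = 77
G (Max): max(4, 77) = 77
B (Min): min(34, 77) = 34
L (Min): min(88, 20) = 20
K (Max): max(20, 79) = 79
N (Min): min(33, 53, 34) = 33
O (Min): min(95, 49, 34) = 34
M (Max): max(33, 34, 16) = 34
Q (Min): min(20, 96) = 20
P (Max): max(20, 9, 83) = 83
J (Min): min(79, 34, 83) = 34
Root (Max): max(34, 34) = 34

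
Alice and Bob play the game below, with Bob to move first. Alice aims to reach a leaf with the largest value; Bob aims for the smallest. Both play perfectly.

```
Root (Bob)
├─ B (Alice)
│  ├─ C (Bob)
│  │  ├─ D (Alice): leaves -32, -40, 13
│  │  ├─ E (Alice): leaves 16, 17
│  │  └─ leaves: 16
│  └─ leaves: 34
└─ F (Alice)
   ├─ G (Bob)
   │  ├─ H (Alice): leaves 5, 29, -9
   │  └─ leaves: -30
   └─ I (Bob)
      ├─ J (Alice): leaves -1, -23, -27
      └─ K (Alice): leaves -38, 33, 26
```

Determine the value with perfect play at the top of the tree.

D (Alice): max(-32, -40, 13) = 13
E (Alice): max(16, 17) = 17
C (Bob): min(13, 17, 16) = 13
B (Alice): max(13, 34) = 34
H (Alice): max(5, 29, -9) = 29
G (Bob): min(29, -30) = -30
J (Alice): max(-1, -23, -27) = -1
K (Alice): max(-38, 33, 26) = 33
I (Bob): min(-1, 33) = -1
F (Alice): max(-30, -1) = -1
Root (Bob): min(34, -1) = -1

-1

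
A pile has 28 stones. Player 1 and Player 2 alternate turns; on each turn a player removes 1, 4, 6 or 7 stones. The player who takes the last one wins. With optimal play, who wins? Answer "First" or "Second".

Compute winning (W) and losing (L) positions by backward induction:
i:   0  1  2  3  4  5  6  7  8  9 10 11 12 13 14 15 16 17 18 19 20 21 22 23 24 25 26 27 28
     L  W  L  W  W  L  W  W  W  W  L  W  W  L  W  L  W  W  L  W  W  W  W  L  W  W  L  W  L
Position 28 is L, so the second player wins.

Second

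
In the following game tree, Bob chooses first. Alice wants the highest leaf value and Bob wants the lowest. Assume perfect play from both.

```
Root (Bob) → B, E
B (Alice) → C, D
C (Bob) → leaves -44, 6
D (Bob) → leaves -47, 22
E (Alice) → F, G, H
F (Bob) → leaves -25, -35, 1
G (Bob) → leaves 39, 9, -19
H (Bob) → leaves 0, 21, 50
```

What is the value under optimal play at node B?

C: min(-44, 6) = -44
D: min(-47, 22) = -47
B: max(-44, -47) = -44

-44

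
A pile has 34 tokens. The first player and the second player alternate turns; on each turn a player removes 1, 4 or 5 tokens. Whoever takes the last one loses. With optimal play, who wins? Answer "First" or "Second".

First

W/L table (W = player to move can force a win):
i:   0  1  2  3  4  5  6  7  8  9 10 11 12 13 14 15 16 17 18 19 20 21 22 23 24 25 26 27 28 29 30 31 32 33 34
     W  L  W  L  W  W  W  W  W  L  W  L  W  W  W  W  W  L  W  L  W  W  W  W  W  L  W  L  W  W  W  W  W  L  W
Position 34 is W, so the first player wins.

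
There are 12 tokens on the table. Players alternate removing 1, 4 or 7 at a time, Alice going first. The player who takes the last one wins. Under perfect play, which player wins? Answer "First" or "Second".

First

W/L table (W = player to move can force a win):
i:   0  1  2  3  4  5  6  7  8  9 10 11 12
     L  W  L  W  W  L  W  W  L  W  L  W  W
Position 12 is W, so the first player wins.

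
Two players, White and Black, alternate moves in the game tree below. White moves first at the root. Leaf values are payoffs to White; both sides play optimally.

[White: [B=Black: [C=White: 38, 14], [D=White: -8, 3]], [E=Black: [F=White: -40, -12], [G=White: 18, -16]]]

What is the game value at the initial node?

C (White): max(38, 14) = 38
D (White): max(-8, 3) = 3
B (Black): min(38, 3) = 3
F (White): max(-40, -12) = -12
G (White): max(18, -16) = 18
E (Black): min(-12, 18) = -12
Root (White): max(3, -12) = 3

3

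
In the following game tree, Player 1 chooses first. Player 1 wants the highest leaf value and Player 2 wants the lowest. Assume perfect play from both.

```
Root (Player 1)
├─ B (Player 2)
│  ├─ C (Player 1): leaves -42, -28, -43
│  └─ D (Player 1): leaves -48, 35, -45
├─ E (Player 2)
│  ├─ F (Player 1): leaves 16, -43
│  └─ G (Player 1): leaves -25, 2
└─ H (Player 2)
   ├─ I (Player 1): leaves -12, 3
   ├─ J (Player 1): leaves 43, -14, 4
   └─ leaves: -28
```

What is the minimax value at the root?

2

C (Player 1): max(-42, -28, -43) = -28
D (Player 1): max(-48, 35, -45) = 35
B (Player 2): min(-28, 35) = -28
F (Player 1): max(16, -43) = 16
G (Player 1): max(-25, 2) = 2
E (Player 2): min(16, 2) = 2
I (Player 1): max(-12, 3) = 3
J (Player 1): max(43, -14, 4) = 43
H (Player 2): min(3, 43, -28) = -28
Root (Player 1): max(-28, 2, -28) = 2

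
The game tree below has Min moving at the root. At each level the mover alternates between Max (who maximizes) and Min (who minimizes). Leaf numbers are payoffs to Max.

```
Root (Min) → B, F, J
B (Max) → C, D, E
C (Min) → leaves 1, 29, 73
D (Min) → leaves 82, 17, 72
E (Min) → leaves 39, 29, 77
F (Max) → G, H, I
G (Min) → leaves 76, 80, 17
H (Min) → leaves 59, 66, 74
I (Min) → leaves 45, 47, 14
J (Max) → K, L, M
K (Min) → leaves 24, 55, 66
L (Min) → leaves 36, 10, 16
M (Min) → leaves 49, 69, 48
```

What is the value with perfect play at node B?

29

C: min(1, 29, 73) = 1
D: min(82, 17, 72) = 17
E: min(39, 29, 77) = 29
B: max(1, 17, 29) = 29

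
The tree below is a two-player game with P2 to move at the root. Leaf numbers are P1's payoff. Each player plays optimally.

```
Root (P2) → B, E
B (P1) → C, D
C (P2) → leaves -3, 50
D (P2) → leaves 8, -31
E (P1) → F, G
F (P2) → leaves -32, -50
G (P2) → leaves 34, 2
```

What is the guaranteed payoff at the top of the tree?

-3

C (P2): min(-3, 50) = -3
D (P2): min(8, -31) = -31
B (P1): max(-3, -31) = -3
F (P2): min(-32, -50) = -50
G (P2): min(34, 2) = 2
E (P1): max(-50, 2) = 2
Root (P2): min(-3, 2) = -3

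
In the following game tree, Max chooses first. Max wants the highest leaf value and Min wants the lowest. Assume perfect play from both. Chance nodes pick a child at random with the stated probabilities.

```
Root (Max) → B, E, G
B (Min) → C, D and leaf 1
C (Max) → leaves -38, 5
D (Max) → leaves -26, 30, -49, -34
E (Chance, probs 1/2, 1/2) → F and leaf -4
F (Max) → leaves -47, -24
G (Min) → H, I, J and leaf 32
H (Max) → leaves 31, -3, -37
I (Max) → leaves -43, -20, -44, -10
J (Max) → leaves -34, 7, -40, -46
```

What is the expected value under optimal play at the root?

C (Max): max(-38, 5) = 5
D (Max): max(-26, 30, -49, -34) = 30
B (Min): min(5, 30, 1) = 1
F (Max): max(-47, -24) = -24
E (Chance): 1/2·-24 + 1/2·-4 = -14
H (Max): max(31, -3, -37) = 31
I (Max): max(-43, -20, -44, -10) = -10
J (Max): max(-34, 7, -40, -46) = 7
G (Min): min(31, -10, 7, 32) = -10
Root (Max): max(1, -14, -10) = 1

1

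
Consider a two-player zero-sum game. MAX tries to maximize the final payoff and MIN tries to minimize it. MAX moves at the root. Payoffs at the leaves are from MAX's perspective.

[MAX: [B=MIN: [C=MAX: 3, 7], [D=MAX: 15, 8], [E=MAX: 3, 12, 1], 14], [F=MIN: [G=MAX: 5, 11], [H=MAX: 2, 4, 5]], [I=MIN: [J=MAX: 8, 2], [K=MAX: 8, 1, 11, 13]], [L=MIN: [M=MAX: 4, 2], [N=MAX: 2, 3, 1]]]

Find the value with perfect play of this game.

C (MAX): max(3, 7) = 7
D (MAX): max(15, 8) = 15
E (MAX): max(3, 12, 1) = 12
B (MIN): min(7, 15, 12, 14) = 7
G (MAX): max(5, 11) = 11
H (MAX): max(2, 4, 5) = 5
F (MIN): min(11, 5) = 5
J (MAX): max(8, 2) = 8
K (MAX): max(8, 1, 11, 13) = 13
I (MIN): min(8, 13) = 8
M (MAX): max(4, 2) = 4
N (MAX): max(2, 3, 1) = 3
L (MIN): min(4, 3) = 3
Root (MAX): max(7, 5, 8, 3) = 8

8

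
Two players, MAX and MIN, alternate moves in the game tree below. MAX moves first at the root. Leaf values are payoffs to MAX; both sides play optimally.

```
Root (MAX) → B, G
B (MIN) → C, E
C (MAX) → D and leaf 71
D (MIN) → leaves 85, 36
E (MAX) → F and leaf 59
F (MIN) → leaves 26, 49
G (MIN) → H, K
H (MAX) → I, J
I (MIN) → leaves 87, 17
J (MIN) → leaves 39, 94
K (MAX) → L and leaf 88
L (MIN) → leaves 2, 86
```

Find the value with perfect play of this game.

59

D (MIN): min(85, 36) = 36
C (MAX): max(36, 71) = 71
F (MIN): min(26, 49) = 26
E (MAX): max(26, 59) = 59
B (MIN): min(71, 59) = 59
I (MIN): min(87, 17) = 17
J (MIN): min(39, 94) = 39
H (MAX): max(17, 39) = 39
L (MIN): min(2, 86) = 2
K (MAX): max(2, 88) = 88
G (MIN): min(39, 88) = 39
Root (MAX): max(59, 39) = 59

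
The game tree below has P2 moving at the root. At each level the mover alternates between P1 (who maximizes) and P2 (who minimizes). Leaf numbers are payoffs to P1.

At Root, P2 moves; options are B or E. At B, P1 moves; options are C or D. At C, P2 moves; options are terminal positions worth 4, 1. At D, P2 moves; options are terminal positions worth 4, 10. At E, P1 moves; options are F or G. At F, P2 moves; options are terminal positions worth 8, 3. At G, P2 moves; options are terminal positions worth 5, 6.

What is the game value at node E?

5

F: min(8, 3) = 3
G: min(5, 6) = 5
E: max(3, 5) = 5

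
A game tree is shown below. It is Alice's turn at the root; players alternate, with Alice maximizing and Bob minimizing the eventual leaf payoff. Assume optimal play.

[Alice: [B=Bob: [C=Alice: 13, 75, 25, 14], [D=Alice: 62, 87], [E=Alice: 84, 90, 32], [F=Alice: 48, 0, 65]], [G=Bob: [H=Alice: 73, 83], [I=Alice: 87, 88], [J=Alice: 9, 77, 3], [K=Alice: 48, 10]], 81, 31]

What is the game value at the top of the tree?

81

C (Alice): max(13, 75, 25, 14) = 75
D (Alice): max(62, 87) = 87
E (Alice): max(84, 90, 32) = 90
F (Alice): max(48, 0, 65) = 65
B (Bob): min(75, 87, 90, 65) = 65
H (Alice): max(73, 83) = 83
I (Alice): max(87, 88) = 88
J (Alice): max(9, 77, 3) = 77
K (Alice): max(48, 10) = 48
G (Bob): min(83, 88, 77, 48) = 48
Root (Alice): max(65, 48, 81, 31) = 81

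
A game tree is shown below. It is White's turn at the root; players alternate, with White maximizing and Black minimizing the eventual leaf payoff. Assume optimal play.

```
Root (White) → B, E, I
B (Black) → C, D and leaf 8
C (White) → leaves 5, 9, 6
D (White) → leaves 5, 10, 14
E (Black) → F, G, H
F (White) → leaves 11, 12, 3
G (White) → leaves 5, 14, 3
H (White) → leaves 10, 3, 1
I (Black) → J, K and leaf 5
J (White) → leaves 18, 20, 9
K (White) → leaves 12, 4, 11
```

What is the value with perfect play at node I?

5

J: max(18, 20, 9) = 20
K: max(12, 4, 11) = 12
I: min(20, 12, 5) = 5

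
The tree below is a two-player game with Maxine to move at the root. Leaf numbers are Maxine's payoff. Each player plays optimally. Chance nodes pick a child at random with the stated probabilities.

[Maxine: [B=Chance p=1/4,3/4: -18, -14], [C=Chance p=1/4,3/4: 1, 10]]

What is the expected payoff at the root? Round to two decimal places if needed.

7.75

B (Chance): 1/4·-18 + 3/4·-14 = -15
C (Chance): 1/4·1 + 3/4·10 = 7.75
Root (Maxine): max(-15, 7.75) = 7.75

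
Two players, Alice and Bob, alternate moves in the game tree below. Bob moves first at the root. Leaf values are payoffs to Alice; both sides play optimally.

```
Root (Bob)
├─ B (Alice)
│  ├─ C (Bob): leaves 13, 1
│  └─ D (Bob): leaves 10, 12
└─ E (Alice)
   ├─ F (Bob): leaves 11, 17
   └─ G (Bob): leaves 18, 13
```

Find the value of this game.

10

C (Bob): min(13, 1) = 1
D (Bob): min(10, 12) = 10
B (Alice): max(1, 10) = 10
F (Bob): min(11, 17) = 11
G (Bob): min(18, 13) = 13
E (Alice): max(11, 13) = 13
Root (Bob): min(10, 13) = 10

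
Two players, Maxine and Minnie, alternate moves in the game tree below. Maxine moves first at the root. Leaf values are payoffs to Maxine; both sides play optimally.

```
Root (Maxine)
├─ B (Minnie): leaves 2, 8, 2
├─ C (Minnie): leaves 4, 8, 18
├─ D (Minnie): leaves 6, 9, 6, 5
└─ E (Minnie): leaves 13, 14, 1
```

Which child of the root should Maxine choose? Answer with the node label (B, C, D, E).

D

B (Minnie): min(2, 8, 2) = 2
C (Minnie): min(4, 8, 18) = 4
D (Minnie): min(6, 9, 6, 5) = 5
E (Minnie): min(13, 14, 1) = 1
Root (Maxine): max(2, 4, 5, 1) = 5
Maxine picks the child with the highest value: D (value 5).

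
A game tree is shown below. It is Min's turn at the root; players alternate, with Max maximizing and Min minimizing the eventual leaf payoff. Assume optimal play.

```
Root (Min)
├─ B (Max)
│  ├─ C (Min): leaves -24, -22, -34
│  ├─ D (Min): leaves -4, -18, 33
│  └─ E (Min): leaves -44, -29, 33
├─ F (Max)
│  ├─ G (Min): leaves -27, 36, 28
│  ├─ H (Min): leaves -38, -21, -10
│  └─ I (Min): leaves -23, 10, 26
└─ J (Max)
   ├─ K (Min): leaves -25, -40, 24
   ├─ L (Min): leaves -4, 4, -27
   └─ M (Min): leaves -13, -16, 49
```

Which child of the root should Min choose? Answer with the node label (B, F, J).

F

C (Min): min(-24, -22, -34) = -34
D (Min): min(-4, -18, 33) = -18
E (Min): min(-44, -29, 33) = -44
B (Max): max(-34, -18, -44) = -18
G (Min): min(-27, 36, 28) = -27
H (Min): min(-38, -21, -10) = -38
I (Min): min(-23, 10, 26) = -23
F (Max): max(-27, -38, -23) = -23
K (Min): min(-25, -40, 24) = -40
L (Min): min(-4, 4, -27) = -27
M (Min): min(-13, -16, 49) = -16
J (Max): max(-40, -27, -16) = -16
Root (Min): min(-18, -23, -16) = -23
Min picks the child with the lowest value: F (value -23).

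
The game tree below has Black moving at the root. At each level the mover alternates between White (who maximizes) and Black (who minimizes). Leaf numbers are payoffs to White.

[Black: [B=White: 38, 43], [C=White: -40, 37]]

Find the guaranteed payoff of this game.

37

B (White): max(38, 43) = 43
C (White): max(-40, 37) = 37
Root (Black): min(43, 37) = 37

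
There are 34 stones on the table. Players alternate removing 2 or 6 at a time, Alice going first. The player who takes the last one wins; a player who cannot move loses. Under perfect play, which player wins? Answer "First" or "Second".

Mark each pile size as W (mover wins) or L (mover loses):
i:   0  1  2  3  4  5  6  7  8  9 10 11 12 13 14 15 16 17 18 19 20 21 22 23 24 25 26 27 28 29 30 31 32 33 34
     L  L  W  W  L  L  W  W  L  L  W  W  L  L  W  W  L  L  W  W  L  L  W  W  L  L  W  W  L  L  W  W  L  L  W
Position 34 is W, so the first player wins.

First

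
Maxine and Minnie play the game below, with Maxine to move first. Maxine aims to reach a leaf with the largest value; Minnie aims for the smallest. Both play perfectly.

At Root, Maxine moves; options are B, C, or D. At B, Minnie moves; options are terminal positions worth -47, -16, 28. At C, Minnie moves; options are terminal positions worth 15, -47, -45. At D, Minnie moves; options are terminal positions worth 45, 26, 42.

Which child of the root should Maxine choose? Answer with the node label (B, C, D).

D

B (Minnie): min(-47, -16, 28) = -47
C (Minnie): min(15, -47, -45) = -47
D (Minnie): min(45, 26, 42) = 26
Root (Maxine): max(-47, -47, 26) = 26
Maxine picks the child with the highest value: D (value 26).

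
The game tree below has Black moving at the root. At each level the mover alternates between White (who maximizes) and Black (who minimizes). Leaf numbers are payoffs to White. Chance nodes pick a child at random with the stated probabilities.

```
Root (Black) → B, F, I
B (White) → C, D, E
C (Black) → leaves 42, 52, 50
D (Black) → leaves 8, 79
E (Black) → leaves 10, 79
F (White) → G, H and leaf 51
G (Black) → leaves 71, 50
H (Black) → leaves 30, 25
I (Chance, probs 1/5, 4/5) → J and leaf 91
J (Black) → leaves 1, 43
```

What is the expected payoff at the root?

C (Black): min(42, 52, 50) = 42
D (Black): min(8, 79) = 8
E (Black): min(10, 79) = 10
B (White): max(42, 8, 10) = 42
G (Black): min(71, 50) = 50
H (Black): min(30, 25) = 25
F (White): max(50, 25, 51) = 51
J (Black): min(1, 43) = 1
I (Chance): 1/5·1 + 4/5·91 = 73
Root (Black): min(42, 51, 73) = 42

42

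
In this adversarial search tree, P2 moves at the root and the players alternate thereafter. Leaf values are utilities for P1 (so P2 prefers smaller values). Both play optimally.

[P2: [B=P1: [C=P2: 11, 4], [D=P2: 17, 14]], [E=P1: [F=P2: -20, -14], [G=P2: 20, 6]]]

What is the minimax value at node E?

6

F: min(-20, -14) = -20
G: min(20, 6) = 6
E: max(-20, 6) = 6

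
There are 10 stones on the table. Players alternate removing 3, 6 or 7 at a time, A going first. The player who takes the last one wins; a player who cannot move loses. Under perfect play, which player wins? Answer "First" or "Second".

Second

i:   0  1  2  3  4  5  6  7  8  9 10
     L  L  L  W  W  W  W  W  W  W  L
Position 10 is L, so the second player wins.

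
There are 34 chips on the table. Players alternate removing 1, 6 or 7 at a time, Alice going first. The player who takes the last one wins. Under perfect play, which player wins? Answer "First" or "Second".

First

W/L table (W = player to move can force a win):
i:   0  1  2  3  4  5  6  7  8  9 10 11 12 13 14 15 16 17 18 19 20 21 22 23 24 25 26 27 28 29 30 31 32 33 34
     L  W  L  W  L  W  W  W  W  W  W  W  L  W  L  W  L  W  W  W  W  W  W  W  L  W  L  W  L  W  W  W  W  W  W
Position 34 is W, so the first player wins.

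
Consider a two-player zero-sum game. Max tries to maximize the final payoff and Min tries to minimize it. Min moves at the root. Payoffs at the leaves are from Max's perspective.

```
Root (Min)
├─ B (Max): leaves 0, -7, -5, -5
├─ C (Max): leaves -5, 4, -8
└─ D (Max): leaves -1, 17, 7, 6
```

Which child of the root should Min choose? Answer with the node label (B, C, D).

B

B (Max): max(0, -7, -5, -5) = 0
C (Max): max(-5, 4, -8) = 4
D (Max): max(-1, 17, 7, 6) = 17
Root (Min): min(0, 4, 17) = 0
Min picks the child with the lowest value: B (value 0).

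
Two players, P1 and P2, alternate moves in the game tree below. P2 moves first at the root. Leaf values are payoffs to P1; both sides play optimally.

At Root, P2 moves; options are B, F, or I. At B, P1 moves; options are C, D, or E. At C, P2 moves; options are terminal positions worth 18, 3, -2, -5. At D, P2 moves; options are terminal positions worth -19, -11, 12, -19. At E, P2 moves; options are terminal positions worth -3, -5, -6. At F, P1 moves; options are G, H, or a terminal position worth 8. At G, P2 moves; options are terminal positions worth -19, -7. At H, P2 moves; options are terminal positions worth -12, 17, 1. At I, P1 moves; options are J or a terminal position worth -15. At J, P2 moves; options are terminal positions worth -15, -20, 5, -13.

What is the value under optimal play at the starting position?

C (P2): min(18, 3, -2, -5) = -5
D (P2): min(-19, -11, 12, -19) = -19
E (P2): min(-3, -5, -6) = -6
B (P1): max(-5, -19, -6) = -5
G (P2): min(-19, -7) = -19
H (P2): min(-12, 17, 1) = -12
F (P1): max(-19, -12, 8) = 8
J (P2): min(-15, -20, 5, -13) = -20
I (P1): max(-20, -15) = -15
Root (P2): min(-5, 8, -15) = -15

-15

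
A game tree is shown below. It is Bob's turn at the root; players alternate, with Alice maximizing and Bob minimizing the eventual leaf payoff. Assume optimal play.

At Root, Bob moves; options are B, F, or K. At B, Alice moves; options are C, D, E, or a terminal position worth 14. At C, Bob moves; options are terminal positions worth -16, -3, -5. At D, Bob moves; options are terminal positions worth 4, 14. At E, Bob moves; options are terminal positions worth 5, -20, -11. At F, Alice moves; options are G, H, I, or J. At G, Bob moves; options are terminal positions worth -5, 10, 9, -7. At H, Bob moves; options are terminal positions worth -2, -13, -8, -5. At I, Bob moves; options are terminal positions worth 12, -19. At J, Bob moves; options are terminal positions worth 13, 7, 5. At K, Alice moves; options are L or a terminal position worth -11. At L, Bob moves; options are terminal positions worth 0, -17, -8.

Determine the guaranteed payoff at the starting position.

-11

C (Bob): min(-16, -3, -5) = -16
D (Bob): min(4, 14) = 4
E (Bob): min(5, -20, -11) = -20
B (Alice): max(-16, 4, -20, 14) = 14
G (Bob): min(-5, 10, 9, -7) = -7
H (Bob): min(-2, -13, -8, -5) = -13
I (Bob): min(12, -19) = -19
J (Bob): min(13, 7, 5) = 5
F (Alice): max(-7, -13, -19, 5) = 5
L (Bob): min(0, -17, -8) = -17
K (Alice): max(-17, -11) = -11
Root (Bob): min(14, 5, -11) = -11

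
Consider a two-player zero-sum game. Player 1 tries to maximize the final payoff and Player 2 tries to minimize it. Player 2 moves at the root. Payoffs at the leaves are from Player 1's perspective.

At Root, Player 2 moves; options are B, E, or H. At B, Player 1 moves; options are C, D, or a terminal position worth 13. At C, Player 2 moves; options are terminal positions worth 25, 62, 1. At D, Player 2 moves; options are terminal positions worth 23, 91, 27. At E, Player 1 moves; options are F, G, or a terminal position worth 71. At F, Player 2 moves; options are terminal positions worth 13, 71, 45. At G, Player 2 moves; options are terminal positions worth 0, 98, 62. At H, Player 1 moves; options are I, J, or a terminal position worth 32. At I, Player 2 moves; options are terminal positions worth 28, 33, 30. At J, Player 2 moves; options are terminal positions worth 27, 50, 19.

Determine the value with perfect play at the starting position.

C (Player 2): min(25, 62, 1) = 1
D (Player 2): min(23, 91, 27) = 23
B (Player 1): max(1, 23, 13) = 23
F (Player 2): min(13, 71, 45) = 13
G (Player 2): min(0, 98, 62) = 0
E (Player 1): max(13, 0, 71) = 71
I (Player 2): min(28, 33, 30) = 28
J (Player 2): min(27, 50, 19) = 19
H (Player 1): max(28, 19, 32) = 32
Root (Player 2): min(23, 71, 32) = 23

23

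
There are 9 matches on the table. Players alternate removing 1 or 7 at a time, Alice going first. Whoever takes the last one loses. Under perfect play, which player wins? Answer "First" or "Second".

Second

i:   0  1  2  3  4  5  6  7  8  9
     W  L  W  L  W  L  W  L  W  L
Position 9 is L, so the second player wins.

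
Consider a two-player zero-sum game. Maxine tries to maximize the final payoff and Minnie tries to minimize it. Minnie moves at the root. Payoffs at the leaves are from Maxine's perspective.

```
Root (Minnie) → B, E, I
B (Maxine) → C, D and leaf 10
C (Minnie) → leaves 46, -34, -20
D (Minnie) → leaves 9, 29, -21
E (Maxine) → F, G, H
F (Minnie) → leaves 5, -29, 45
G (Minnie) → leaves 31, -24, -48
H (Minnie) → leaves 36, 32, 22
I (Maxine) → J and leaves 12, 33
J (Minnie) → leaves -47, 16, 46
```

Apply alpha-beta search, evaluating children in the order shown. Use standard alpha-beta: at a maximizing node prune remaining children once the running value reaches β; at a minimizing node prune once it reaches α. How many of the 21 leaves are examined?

C [α=-∞,β=+∞]: v=-34
D [α=-34,β=+∞]: v=-21
B [α=-∞,β=+∞]: v=10
F [α=-∞,β=10]: v=-29
G [α=-29,β=10]: v=-48
H [α=-29,β=10]: v=22
E [α=-∞,β=10]: v=22
J [α=-∞,β=10]: v=-47
I [α=-∞,β=10]: v=12 after child 2 ≥ β → β-cutoff, skip 1
Root [α=-∞,β=+∞]: v=10
Leaves evaluated: 20 of 21.

20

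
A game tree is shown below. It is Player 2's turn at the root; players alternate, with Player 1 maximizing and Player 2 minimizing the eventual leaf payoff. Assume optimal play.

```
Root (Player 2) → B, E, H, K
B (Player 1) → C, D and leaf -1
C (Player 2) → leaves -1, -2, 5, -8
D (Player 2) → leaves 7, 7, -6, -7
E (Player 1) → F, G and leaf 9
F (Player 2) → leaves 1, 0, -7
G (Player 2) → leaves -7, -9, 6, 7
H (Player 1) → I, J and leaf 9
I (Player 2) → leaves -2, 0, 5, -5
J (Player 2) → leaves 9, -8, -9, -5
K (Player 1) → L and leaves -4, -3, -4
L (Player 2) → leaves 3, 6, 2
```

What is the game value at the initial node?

C (Player 2): min(-1, -2, 5, -8) = -8
D (Player 2): min(7, 7, -6, -7) = -7
B (Player 1): max(-8, -7, -1) = -1
F (Player 2): min(1, 0, -7) = -7
G (Player 2): min(-7, -9, 6, 7) = -9
E (Player 1): max(-7, -9, 9) = 9
I (Player 2): min(-2, 0, 5, -5) = -5
J (Player 2): min(9, -8, -9, -5) = -9
H (Player 1): max(-5, -9, 9) = 9
L (Player 2): min(3, 6, 2) = 2
K (Player 1): max(2, -4, -3, -4) = 2
Root (Player 2): min(-1, 9, 9, 2) = -1

-1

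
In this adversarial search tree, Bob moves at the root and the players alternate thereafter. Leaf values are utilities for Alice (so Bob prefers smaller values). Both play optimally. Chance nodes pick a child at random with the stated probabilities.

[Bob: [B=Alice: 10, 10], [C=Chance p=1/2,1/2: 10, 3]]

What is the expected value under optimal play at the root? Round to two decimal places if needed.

B (Alice): max(10, 10) = 10
C (Chance): 1/2·10 + 1/2·3 = 6.5
Root (Bob): min(10, 6.5) = 6.5

6.5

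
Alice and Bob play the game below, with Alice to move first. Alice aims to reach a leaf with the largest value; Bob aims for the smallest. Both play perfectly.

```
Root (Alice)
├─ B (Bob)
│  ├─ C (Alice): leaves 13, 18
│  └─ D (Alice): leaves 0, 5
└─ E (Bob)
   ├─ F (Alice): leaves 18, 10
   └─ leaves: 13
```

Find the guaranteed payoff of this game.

13

C (Alice): max(13, 18) = 18
D (Alice): max(0, 5) = 5
B (Bob): min(18, 5) = 5
F (Alice): max(18, 10) = 18
E (Bob): min(18, 13) = 13
Root (Alice): max(5, 13) = 13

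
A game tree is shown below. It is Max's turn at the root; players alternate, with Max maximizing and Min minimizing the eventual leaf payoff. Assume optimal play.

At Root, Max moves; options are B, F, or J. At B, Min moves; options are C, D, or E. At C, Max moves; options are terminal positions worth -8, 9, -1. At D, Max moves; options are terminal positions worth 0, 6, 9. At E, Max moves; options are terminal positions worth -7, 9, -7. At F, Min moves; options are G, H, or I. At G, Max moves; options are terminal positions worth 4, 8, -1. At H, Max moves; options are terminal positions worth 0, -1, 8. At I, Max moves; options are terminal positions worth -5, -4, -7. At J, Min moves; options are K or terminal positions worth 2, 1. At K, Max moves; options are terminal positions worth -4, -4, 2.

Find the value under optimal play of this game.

C (Max): max(-8, 9, -1) = 9
D (Max): max(0, 6, 9) = 9
E (Max): max(-7, 9, -7) = 9
B (Min): min(9, 9, 9) = 9
G (Max): max(4, 8, -1) = 8
H (Max): max(0, -1, 8) = 8
I (Max): max(-5, -4, -7) = -4
F (Min): min(8, 8, -4) = -4
K (Max): max(-4, -4, 2) = 2
J (Min): min(2, 2, 1) = 1
Root (Max): max(9, -4, 1) = 9

9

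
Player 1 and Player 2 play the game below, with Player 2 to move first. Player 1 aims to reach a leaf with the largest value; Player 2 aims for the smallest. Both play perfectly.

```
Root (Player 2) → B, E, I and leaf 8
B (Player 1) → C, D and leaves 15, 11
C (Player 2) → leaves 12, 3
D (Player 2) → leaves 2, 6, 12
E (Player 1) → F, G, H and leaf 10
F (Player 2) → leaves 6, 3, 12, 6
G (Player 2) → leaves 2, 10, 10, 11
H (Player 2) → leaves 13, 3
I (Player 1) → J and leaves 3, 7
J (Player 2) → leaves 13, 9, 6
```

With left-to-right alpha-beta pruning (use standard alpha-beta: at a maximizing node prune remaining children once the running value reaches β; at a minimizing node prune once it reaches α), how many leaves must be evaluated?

C [α=-∞,β=+∞]: v=3
D [α=3,β=+∞]: v=2 after child 1 ≤ α → α-cutoff, skip 2
B [α=-∞,β=+∞]: v=15
F [α=-∞,β=15]: v=3
G [α=3,β=15]: v=2 after child 1 ≤ α → α-cutoff, skip 3
H [α=3,β=15]: v=3
E [α=-∞,β=15]: v=10
J [α=-∞,β=10]: v=6
I [α=-∞,β=10]: v=7
Root [α=-∞,β=+∞]: v=7
Leaves evaluated: 19 of 24.

19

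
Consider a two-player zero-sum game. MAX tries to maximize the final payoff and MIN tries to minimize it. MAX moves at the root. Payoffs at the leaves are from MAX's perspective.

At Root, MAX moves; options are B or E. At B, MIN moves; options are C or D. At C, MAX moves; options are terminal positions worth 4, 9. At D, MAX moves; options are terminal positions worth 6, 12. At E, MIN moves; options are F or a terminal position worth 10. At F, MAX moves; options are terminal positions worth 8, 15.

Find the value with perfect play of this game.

C (MAX): max(4, 9) = 9
D (MAX): max(6, 12) = 12
B (MIN): min(9, 12) = 9
F (MAX): max(8, 15) = 15
E (MIN): min(15, 10) = 10
Root (MAX): max(9, 10) = 10

10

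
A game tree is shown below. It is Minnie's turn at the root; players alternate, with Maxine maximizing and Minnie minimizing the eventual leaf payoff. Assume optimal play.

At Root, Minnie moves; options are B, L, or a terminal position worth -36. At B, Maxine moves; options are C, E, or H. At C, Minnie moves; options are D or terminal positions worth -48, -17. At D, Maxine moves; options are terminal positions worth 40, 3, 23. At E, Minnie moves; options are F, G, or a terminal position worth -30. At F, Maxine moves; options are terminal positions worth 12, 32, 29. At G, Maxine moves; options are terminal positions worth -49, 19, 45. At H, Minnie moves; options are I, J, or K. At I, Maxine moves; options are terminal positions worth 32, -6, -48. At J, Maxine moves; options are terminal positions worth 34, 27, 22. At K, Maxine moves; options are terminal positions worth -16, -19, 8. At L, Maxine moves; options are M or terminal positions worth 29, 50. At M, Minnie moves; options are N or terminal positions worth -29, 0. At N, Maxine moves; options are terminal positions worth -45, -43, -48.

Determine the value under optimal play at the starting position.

D (Maxine): max(40, 3, 23) = 40
C (Minnie): min(40, -48, -17) = -48
F (Maxine): max(12, 32, 29) = 32
G (Maxine): max(-49, 19, 45) = 45
E (Minnie): min(32, 45, -30) = -30
I (Maxine): max(32, -6, -48) = 32
J (Maxine): max(34, 27, 22) = 34
K (Maxine): max(-16, -19, 8) = 8
H (Minnie): min(32, 34, 8) = 8
B (Maxine): max(-48, -30, 8) = 8
N (Maxine): max(-45, -43, -48) = -43
M (Minnie): min(-43, -29, 0) = -43
L (Maxine): max(-43, 29, 50) = 50
Root (Minnie): min(8, 50, -36) = -36

-36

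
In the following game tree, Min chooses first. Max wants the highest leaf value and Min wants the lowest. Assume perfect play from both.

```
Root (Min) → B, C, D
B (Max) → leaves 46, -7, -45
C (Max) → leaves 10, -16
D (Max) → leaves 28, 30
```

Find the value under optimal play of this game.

B (Max): max(46, -7, -45) = 46
C (Max): max(10, -16) = 10
D (Max): max(28, 30) = 30
Root (Min): min(46, 10, 30) = 10

10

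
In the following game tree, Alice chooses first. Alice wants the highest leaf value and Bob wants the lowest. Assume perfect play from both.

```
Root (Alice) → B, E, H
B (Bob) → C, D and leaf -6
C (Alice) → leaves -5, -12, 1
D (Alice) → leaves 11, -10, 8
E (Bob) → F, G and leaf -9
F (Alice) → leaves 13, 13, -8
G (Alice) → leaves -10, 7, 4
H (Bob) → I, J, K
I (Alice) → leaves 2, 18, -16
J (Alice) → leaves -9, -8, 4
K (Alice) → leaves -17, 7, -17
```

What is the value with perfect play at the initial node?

4

C (Alice): max(-5, -12, 1) = 1
D (Alice): max(11, -10, 8) = 11
B (Bob): min(1, 11, -6) = -6
F (Alice): max(13, 13, -8) = 13
G (Alice): max(-10, 7, 4) = 7
E (Bob): min(13, 7, -9) = -9
I (Alice): max(2, 18, -16) = 18
J (Alice): max(-9, -8, 4) = 4
K (Alice): max(-17, 7, -17) = 7
H (Bob): min(18, 4, 7) = 4
Root (Alice): max(-6, -9, 4) = 4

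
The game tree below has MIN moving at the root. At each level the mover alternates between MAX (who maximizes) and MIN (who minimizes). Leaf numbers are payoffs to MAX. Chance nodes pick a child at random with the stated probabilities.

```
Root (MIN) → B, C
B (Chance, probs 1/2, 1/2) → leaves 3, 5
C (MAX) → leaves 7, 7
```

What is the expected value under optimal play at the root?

B (Chance): 1/2·3 + 1/2·5 = 4
C (MAX): max(7, 7) = 7
Root (MIN): min(4, 7) = 4

4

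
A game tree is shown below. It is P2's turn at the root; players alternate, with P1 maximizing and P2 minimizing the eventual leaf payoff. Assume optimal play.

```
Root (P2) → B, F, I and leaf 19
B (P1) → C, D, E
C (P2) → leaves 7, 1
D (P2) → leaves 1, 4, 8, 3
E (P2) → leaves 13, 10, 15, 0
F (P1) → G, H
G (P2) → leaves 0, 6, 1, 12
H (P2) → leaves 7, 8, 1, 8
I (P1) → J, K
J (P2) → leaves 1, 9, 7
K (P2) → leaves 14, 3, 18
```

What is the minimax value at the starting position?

C (P2): min(7, 1) = 1
D (P2): min(1, 4, 8, 3) = 1
E (P2): min(13, 10, 15, 0) = 0
B (P1): max(1, 1, 0) = 1
G (P2): min(0, 6, 1, 12) = 0
H (P2): min(7, 8, 1, 8) = 1
F (P1): max(0, 1) = 1
J (P2): min(1, 9, 7) = 1
K (P2): min(14, 3, 18) = 3
I (P1): max(1, 3) = 3
Root (P2): min(1, 1, 3, 19) = 1

1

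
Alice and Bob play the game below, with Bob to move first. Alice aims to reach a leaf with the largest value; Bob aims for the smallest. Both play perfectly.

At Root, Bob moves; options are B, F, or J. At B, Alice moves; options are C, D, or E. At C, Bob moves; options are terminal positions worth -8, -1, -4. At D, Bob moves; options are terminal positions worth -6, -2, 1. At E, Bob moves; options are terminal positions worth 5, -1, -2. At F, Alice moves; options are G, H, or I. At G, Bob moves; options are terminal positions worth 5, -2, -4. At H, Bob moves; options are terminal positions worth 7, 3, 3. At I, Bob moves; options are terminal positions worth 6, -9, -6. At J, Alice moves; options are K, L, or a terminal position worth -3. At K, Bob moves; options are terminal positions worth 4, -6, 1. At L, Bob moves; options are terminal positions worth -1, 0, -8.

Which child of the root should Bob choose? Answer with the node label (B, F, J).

C (Bob): min(-8, -1, -4) = -8
D (Bob): min(-6, -2, 1) = -6
E (Bob): min(5, -1, -2) = -2
B (Alice): max(-8, -6, -2) = -2
G (Bob): min(5, -2, -4) = -4
H (Bob): min(7, 3, 3) = 3
I (Bob): min(6, -9, -6) = -9
F (Alice): max(-4, 3, -9) = 3
K (Bob): min(4, -6, 1) = -6
L (Bob): min(-1, 0, -8) = -8
J (Alice): max(-6, -8, -3) = -3
Root (Bob): min(-2, 3, -3) = -3
Bob picks the child with the lowest value: J (value -3).

J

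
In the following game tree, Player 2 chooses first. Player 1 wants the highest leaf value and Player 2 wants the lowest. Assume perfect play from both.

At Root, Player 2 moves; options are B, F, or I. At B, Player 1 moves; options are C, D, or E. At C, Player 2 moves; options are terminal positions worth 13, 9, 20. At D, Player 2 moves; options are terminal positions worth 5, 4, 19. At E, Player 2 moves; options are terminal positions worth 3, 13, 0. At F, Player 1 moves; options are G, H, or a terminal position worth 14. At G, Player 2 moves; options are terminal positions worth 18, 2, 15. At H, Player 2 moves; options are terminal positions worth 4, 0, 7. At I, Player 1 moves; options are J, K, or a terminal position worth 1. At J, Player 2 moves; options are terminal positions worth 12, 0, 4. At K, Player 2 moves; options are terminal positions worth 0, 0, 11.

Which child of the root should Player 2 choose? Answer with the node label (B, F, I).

C (Player 2): min(13, 9, 20) = 9
D (Player 2): min(5, 4, 19) = 4
E (Player 2): min(3, 13, 0) = 0
B (Player 1): max(9, 4, 0) = 9
G (Player 2): min(18, 2, 15) = 2
H (Player 2): min(4, 0, 7) = 0
F (Player 1): max(2, 0, 14) = 14
J (Player 2): min(12, 0, 4) = 0
K (Player 2): min(0, 0, 11) = 0
I (Player 1): max(0, 0, 1) = 1
Root (Player 2): min(9, 14, 1) = 1
Player 2 picks the child with the lowest value: I (value 1).

I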